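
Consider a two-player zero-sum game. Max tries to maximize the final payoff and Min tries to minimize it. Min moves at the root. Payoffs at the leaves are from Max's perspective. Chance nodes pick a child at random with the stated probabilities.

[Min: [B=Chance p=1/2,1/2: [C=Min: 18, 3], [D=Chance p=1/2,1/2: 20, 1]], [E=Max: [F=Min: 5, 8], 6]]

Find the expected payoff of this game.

C (Min): min(18, 3) = 3
D (Chance): 1/2·20 + 1/2·1 = 10.5
B (Chance): 1/2·3 + 1/2·10.5 = 6.75
F (Min): min(5, 8) = 5
E (Max): max(5, 6) = 6
Root (Min): min(6.75, 6) = 6

6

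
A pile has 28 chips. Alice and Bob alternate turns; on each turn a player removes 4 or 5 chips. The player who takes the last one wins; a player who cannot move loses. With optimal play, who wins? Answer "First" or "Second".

Compute winning (W) and losing (L) positions by backward induction:
i:   0  1  2  3  4  5  6  7  8  9 10 11 12 13 14 15 16 17 18 19 20 21 22 23 24 25 26 27 28
     L  L  L  L  W  W  W  W  W  L  L  L  L  W  W  W  W  W  L  L  L  L  W  W  W  W  W  L  L
Position 28 is L, so the second player wins.

Second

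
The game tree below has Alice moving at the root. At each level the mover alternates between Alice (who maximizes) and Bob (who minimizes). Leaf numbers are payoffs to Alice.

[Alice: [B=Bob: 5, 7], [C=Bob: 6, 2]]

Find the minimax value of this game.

B (Bob): min(5, 7) = 5
C (Bob): min(6, 2) = 2
Root (Alice): max(5, 2) = 5

5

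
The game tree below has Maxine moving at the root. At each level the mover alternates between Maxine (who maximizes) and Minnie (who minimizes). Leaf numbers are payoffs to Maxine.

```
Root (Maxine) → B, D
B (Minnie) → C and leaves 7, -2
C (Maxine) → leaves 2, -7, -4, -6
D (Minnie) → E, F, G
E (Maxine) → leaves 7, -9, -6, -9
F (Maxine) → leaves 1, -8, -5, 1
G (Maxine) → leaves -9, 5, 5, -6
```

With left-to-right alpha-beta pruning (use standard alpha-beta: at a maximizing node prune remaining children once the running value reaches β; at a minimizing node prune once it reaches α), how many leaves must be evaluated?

C [α=-∞,β=+∞]: v=2
B [α=-∞,β=+∞]: v=-2
E [α=-2,β=+∞]: v=7
F [α=-2,β=7]: v=1
G [α=-2,β=1]: v=5 after child 2 ≥ β → β-cutoff, skip 2
D [α=-2,β=+∞]: v=1
Root [α=-∞,β=+∞]: v=1
Leaves evaluated: 16 of 18.

16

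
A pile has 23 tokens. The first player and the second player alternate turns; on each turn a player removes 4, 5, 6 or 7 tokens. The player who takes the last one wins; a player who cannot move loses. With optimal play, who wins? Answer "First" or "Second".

Second

Mark each pile size as W (mover wins) or L (mover loses):
i:   0  1  2  3  4  5  6  7  8  9 10 11 12 13 14 15 16 17 18 19 20 21 22 23
     L  L  L  L  W  W  W  W  W  W  W  L  L  L  L  W  W  W  W  W  W  W  L  L
Position 23 is L, so the second player wins.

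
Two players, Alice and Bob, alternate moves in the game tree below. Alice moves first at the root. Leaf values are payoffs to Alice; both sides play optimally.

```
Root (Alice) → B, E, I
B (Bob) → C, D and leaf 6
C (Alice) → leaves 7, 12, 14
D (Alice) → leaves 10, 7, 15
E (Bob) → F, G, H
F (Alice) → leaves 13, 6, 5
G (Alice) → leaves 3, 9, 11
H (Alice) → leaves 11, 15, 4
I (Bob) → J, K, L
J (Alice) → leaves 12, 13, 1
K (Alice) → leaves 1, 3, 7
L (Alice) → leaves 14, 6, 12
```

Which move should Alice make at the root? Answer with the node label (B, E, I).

E

C (Alice): max(7, 12, 14) = 14
D (Alice): max(10, 7, 15) = 15
B (Bob): min(14, 15, 6) = 6
F (Alice): max(13, 6, 5) = 13
G (Alice): max(3, 9, 11) = 11
H (Alice): max(11, 15, 4) = 15
E (Bob): min(13, 11, 15) = 11
J (Alice): max(12, 13, 1) = 13
K (Alice): max(1, 3, 7) = 7
L (Alice): max(14, 6, 12) = 14
I (Bob): min(13, 7, 14) = 7
Root (Alice): max(6, 11, 7) = 11
Alice picks the child with the highest value: E (value 11).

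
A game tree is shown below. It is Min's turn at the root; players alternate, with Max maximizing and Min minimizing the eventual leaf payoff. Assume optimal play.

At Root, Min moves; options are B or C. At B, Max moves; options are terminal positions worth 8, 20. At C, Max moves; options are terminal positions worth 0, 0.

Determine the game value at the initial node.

0

B (Max): max(8, 20) = 20
C (Max): max(0, 0) = 0
Root (Min): min(20, 0) = 0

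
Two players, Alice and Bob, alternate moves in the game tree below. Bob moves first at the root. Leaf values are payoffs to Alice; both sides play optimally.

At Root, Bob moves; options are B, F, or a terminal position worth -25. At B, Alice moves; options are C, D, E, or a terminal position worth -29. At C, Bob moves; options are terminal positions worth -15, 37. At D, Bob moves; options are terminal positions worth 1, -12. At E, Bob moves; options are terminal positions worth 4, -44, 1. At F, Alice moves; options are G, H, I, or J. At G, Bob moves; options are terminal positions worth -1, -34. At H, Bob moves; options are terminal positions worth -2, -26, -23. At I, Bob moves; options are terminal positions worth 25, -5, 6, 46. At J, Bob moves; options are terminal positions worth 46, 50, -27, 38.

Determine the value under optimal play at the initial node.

C (Bob): min(-15, 37) = -15
D (Bob): min(1, -12) = -12
E (Bob): min(4, -44, 1) = -44
B (Alice): max(-15, -12, -44, -29) = -12
G (Bob): min(-1, -34) = -34
H (Bob): min(-2, -26, -23) = -26
I (Bob): min(25, -5, 6, 46) = -5
J (Bob): min(46, 50, -27, 38) = -27
F (Alice): max(-34, -26, -5, -27) = -5
Root (Bob): min(-12, -5, -25) = -25

-25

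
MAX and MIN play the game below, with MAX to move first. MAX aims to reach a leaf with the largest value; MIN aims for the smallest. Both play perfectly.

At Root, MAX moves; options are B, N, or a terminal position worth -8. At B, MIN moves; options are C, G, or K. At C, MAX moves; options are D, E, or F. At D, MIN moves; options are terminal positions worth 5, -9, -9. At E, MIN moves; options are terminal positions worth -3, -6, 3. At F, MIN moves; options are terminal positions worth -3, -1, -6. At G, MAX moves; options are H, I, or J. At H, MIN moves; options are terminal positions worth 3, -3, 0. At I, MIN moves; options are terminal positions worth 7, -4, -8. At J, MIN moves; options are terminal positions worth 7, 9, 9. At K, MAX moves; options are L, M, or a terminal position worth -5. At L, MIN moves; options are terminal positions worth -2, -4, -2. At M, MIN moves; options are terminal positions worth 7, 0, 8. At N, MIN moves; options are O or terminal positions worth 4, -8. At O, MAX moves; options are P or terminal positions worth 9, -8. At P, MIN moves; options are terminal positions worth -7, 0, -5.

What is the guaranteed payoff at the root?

-6

D (MIN): min(5, -9, -9) = -9
E (MIN): min(-3, -6, 3) = -6
F (MIN): min(-3, -1, -6) = -6
C (MAX): max(-9, -6, -6) = -6
H (MIN): min(3, -3, 0) = -3
I (MIN): min(7, -4, -8) = -8
J (MIN): min(7, 9, 9) = 7
G (MAX): max(-3, -8, 7) = 7
L (MIN): min(-2, -4, -2) = -4
M (MIN): min(7, 0, 8) = 0
K (MAX): max(-4, 0, -5) = 0
B (MIN): min(-6, 7, 0) = -6
P (MIN): min(-7, 0, -5) = -7
O (MAX): max(-7, 9, -8) = 9
N (MIN): min(9, 4, -8) = -8
Root (MAX): max(-6, -8, -8) = -6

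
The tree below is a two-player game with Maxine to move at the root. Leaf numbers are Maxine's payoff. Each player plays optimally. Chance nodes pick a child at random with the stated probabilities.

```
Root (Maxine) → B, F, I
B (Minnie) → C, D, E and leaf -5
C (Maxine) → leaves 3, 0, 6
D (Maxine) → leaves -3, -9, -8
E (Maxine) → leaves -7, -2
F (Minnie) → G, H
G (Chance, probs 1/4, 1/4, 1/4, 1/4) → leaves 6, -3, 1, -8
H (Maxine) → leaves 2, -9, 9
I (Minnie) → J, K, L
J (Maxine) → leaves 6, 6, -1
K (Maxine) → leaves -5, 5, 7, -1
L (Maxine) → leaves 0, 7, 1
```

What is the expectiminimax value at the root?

C (Maxine): max(3, 0, 6) = 6
D (Maxine): max(-3, -9, -8) = -3
E (Maxine): max(-7, -2) = -2
B (Minnie): min(6, -3, -2, -5) = -5
G (Chance): 1/4·6 + 1/4·-3 + 1/4·1 + 1/4·-8 = -1
H (Maxine): max(2, -9, 9) = 9
F (Minnie): min(-1, 9) = -1
J (Maxine): max(6, 6, -1) = 6
K (Maxine): max(-5, 5, 7, -1) = 7
L (Maxine): max(0, 7, 1) = 7
I (Minnie): min(6, 7, 7) = 6
Root (Maxine): max(-5, -1, 6) = 6

6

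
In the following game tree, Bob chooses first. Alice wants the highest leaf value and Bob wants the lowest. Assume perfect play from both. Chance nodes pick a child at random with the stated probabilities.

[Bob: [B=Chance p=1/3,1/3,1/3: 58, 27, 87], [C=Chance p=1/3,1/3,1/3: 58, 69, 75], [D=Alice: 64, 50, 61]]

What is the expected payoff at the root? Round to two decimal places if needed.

57.33

B (Chance): 1/3·58 + 1/3·27 + 1/3·87 = 57.33
C (Chance): 1/3·58 + 1/3·69 + 1/3·75 = 67.33
D (Alice): max(64, 50, 61) = 64
Root (Bob): min(57.33, 67.33, 64) = 57.33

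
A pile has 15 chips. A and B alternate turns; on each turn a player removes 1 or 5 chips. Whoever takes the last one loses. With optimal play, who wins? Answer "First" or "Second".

Second

Positions where the player to move wins (W) vs loses (L):
i:   0  1  2  3  4  5  6  7  8  9 10 11 12 13 14 15
     W  L  W  L  W  L  W  L  W  L  W  L  W  L  W  L
Position 15 is L, so the second player wins.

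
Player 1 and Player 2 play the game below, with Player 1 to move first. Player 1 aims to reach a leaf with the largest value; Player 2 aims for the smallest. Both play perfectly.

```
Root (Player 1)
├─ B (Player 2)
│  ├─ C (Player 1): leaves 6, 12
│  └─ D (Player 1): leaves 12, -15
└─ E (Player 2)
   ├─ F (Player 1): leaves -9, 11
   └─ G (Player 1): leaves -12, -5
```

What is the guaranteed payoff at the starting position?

C (Player 1): max(6, 12) = 12
D (Player 1): max(12, -15) = 12
B (Player 2): min(12, 12) = 12
F (Player 1): max(-9, 11) = 11
G (Player 1): max(-12, -5) = -5
E (Player 2): min(11, -5) = -5
Root (Player 1): max(12, -5) = 12

12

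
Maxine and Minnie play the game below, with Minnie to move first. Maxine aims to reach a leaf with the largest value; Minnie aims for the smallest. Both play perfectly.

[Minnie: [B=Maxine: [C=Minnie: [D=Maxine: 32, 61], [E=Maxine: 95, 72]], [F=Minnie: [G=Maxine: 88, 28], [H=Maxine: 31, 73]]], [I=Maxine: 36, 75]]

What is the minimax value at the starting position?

D (Maxine): max(32, 61) = 61
E (Maxine): max(95, 72) = 95
C (Minnie): min(61, 95) = 61
G (Maxine): max(88, 28) = 88
H (Maxine): max(31, 73) = 73
F (Minnie): min(88, 73) = 73
B (Maxine): max(61, 73) = 73
I (Maxine): max(36, 75) = 75
Root (Minnie): min(73, 75) = 73

73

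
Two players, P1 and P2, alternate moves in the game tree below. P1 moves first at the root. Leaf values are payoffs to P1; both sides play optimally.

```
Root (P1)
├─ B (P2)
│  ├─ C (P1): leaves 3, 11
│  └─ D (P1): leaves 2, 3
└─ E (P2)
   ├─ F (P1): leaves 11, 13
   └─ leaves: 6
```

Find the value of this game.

C (P1): max(3, 11) = 11
D (P1): max(2, 3) = 3
B (P2): min(11, 3) = 3
F (P1): max(11, 13) = 13
E (P2): min(13, 6) = 6
Root (P1): max(3, 6) = 6

6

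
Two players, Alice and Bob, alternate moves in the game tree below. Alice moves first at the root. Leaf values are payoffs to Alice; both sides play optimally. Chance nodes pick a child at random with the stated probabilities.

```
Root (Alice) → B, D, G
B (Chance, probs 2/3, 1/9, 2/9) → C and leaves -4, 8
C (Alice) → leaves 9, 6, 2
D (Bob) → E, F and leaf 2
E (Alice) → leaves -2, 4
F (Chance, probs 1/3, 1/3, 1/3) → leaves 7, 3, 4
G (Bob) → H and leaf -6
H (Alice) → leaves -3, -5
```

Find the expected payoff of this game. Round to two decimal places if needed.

7.33

C (Alice): max(9, 6, 2) = 9
B (Chance): 2/3·9 + 1/9·-4 + 2/9·8 = 7.33
E (Alice): max(-2, 4) = 4
F (Chance): 1/3·7 + 1/3·3 + 1/3·4 = 4.67
D (Bob): min(4, 4.67, 2) = 2
H (Alice): max(-3, -5) = -3
G (Bob): min(-3, -6) = -6
Root (Alice): max(7.33, 2, -6) = 7.33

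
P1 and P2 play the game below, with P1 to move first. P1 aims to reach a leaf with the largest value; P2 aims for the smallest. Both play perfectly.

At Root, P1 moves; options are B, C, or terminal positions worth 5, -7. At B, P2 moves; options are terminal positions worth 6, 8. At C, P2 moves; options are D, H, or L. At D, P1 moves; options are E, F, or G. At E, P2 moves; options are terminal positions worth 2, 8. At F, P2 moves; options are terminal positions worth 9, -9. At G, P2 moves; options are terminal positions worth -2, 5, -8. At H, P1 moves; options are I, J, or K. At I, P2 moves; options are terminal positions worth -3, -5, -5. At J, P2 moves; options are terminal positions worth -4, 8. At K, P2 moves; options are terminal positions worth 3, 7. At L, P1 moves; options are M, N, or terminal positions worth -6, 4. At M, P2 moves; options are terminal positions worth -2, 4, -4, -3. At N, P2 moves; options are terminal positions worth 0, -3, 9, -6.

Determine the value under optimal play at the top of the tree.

B (P2): min(6, 8) = 6
E (P2): min(2, 8) = 2
F (P2): min(9, -9) = -9
G (P2): min(-2, 5, -8) = -8
D (P1): max(2, -9, -8) = 2
I (P2): min(-3, -5, -5) = -5
J (P2): min(-4, 8) = -4
K (P2): min(3, 7) = 3
H (P1): max(-5, -4, 3) = 3
M (P2): min(-2, 4, -4, -3) = -4
N (P2): min(0, -3, 9, -6) = -6
L (P1): max(-4, -6, -6, 4) = 4
C (P2): min(2, 3, 4) = 2
Root (P1): max(6, 2, 5, -7) = 6

6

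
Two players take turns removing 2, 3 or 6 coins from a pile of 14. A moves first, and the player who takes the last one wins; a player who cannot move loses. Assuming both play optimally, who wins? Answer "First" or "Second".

Second

i:   0  1  2  3  4  5  6  7  8  9 10 11 12 13 14
     L  L  W  W  W  L  W  W  W  L  L  W  W  W  L
Position 14 is L, so the second player wins.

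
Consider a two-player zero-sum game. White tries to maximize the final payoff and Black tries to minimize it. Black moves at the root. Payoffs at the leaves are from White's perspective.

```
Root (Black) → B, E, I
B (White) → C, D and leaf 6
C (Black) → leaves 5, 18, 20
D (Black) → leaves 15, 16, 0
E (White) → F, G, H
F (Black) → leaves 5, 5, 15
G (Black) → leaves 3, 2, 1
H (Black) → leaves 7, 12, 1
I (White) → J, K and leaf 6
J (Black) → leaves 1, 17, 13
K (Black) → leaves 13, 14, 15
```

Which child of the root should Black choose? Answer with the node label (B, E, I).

E

C (Black): min(5, 18, 20) = 5
D (Black): min(15, 16, 0) = 0
B (White): max(5, 0, 6) = 6
F (Black): min(5, 5, 15) = 5
G (Black): min(3, 2, 1) = 1
H (Black): min(7, 12, 1) = 1
E (White): max(5, 1, 1) = 5
J (Black): min(1, 17, 13) = 1
K (Black): min(13, 14, 15) = 13
I (White): max(1, 13, 6) = 13
Root (Black): min(6, 5, 13) = 5
Black picks the child with the lowest value: E (value 5).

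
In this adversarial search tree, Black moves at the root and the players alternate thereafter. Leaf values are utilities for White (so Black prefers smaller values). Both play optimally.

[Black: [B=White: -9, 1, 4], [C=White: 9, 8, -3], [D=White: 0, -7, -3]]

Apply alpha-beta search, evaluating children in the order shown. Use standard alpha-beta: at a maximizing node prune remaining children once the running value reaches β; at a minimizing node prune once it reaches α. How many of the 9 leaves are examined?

B [α=-∞,β=+∞]: v=4
C [α=-∞,β=4]: v=9 after child 1 ≥ β → β-cutoff, skip 2
D [α=-∞,β=4]: v=0
Root [α=-∞,β=+∞]: v=0
Leaves evaluated: 7 of 9.

7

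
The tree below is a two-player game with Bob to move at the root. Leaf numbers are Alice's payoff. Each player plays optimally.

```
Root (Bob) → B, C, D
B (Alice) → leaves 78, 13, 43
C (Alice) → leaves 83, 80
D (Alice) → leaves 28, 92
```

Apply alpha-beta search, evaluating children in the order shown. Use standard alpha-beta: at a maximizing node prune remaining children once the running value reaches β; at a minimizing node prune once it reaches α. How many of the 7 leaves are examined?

B [α=-∞,β=+∞]: v=78
C [α=-∞,β=78]: v=83 after child 1 ≥ β → β-cutoff, skip 1
D [α=-∞,β=78]: v=92
Root [α=-∞,β=+∞]: v=78
Leaves evaluated: 6 of 7.

6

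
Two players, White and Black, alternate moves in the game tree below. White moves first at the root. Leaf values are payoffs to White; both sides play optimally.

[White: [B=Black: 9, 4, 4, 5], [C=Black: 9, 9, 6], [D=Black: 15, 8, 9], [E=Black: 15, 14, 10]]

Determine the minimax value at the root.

B (Black): min(9, 4, 4, 5) = 4
C (Black): min(9, 9, 6) = 6
D (Black): min(15, 8, 9) = 8
E (Black): min(15, 14, 10) = 10
Root (White): max(4, 6, 8, 10) = 10

10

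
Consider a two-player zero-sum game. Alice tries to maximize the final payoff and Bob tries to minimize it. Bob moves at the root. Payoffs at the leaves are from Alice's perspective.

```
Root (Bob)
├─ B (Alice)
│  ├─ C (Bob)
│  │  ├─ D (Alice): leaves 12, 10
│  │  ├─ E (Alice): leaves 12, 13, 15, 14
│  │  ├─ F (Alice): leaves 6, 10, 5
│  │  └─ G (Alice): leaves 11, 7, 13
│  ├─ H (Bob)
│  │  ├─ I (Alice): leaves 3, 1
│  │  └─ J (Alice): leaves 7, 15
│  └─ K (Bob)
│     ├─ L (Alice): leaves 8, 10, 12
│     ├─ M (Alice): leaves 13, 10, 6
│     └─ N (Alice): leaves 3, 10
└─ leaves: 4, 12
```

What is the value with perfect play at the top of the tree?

D (Alice): max(12, 10) = 12
E (Alice): max(12, 13, 15, 14) = 15
F (Alice): max(6, 10, 5) = 10
G (Alice): max(11, 7, 13) = 13
C (Bob): min(12, 15, 10, 13) = 10
I (Alice): max(3, 1) = 3
J (Alice): max(7, 15) = 15
H (Bob): min(3, 15) = 3
L (Alice): max(8, 10, 12) = 12
M (Alice): max(13, 10, 6) = 13
N (Alice): max(3, 10) = 10
K (Bob): min(12, 13, 10) = 10
B (Alice): max(10, 3, 10) = 10
Root (Bob): min(10, 4, 12) = 4

4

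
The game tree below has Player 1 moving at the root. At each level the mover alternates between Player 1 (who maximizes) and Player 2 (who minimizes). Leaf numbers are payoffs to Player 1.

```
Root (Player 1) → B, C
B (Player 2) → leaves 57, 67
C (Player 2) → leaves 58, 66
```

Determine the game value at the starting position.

58

B (Player 2): min(57, 67) = 57
C (Player 2): min(58, 66) = 58
Root (Player 1): max(57, 58) = 58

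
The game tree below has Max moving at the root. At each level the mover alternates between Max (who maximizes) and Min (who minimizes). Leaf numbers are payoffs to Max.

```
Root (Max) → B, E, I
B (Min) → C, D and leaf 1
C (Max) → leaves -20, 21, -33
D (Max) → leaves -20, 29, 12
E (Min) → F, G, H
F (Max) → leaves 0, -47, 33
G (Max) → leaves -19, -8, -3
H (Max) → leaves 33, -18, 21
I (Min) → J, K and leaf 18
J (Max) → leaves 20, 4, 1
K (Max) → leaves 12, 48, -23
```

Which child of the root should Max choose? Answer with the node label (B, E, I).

C (Max): max(-20, 21, -33) = 21
D (Max): max(-20, 29, 12) = 29
B (Min): min(21, 29, 1) = 1
F (Max): max(0, -47, 33) = 33
G (Max): max(-19, -8, -3) = -3
H (Max): max(33, -18, 21) = 33
E (Min): min(33, -3, 33) = -3
J (Max): max(20, 4, 1) = 20
K (Max): max(12, 48, -23) = 48
I (Min): min(20, 48, 18) = 18
Root (Max): max(1, -3, 18) = 18
Max picks the child with the highest value: I (value 18).

I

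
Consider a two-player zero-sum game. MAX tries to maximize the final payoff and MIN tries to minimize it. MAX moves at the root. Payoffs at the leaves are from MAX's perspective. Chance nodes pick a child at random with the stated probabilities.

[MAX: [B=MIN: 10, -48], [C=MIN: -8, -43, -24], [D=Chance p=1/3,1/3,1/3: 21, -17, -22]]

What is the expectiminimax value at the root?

B (MIN): min(10, -48) = -48
C (MIN): min(-8, -43, -24) = -43
D (Chance): 1/3·21 + 1/3·-17 + 1/3·-22 = -6
Root (MAX): max(-48, -43, -6) = -6

-6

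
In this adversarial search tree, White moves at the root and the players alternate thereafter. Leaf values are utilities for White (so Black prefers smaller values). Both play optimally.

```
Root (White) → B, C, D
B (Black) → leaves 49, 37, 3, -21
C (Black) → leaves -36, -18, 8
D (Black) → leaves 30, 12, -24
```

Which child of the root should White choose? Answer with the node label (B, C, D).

B (Black): min(49, 37, 3, -21) = -21
C (Black): min(-36, -18, 8) = -36
D (Black): min(30, 12, -24) = -24
Root (White): max(-21, -36, -24) = -21
White picks the child with the highest value: B (value -21).

B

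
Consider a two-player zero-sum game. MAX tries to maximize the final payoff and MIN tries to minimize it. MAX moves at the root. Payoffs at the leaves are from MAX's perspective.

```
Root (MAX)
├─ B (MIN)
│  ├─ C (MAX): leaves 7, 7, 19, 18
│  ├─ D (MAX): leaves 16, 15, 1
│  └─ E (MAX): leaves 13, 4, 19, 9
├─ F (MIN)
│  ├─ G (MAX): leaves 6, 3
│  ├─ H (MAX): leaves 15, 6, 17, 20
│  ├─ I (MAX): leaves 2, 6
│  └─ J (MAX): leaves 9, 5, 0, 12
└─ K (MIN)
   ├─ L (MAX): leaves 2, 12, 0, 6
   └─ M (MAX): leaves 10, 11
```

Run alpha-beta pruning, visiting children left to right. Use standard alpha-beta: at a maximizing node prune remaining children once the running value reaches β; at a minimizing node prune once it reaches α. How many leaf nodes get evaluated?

16

C [α=-∞,β=+∞]: v=19
D [α=-∞,β=19]: v=16
E [α=-∞,β=16]: v=19 after child 3 ≥ β → β-cutoff, skip 1
B [α=-∞,β=+∞]: v=16
G [α=16,β=+∞]: v=6
F [α=16,β=+∞]: v=6 after child 1 ≤ α → α-cutoff, skip 3
L [α=16,β=+∞]: v=12
K [α=16,β=+∞]: v=12 after child 1 ≤ α → α-cutoff, skip 1
Root [α=-∞,β=+∞]: v=16
Leaves evaluated: 16 of 29.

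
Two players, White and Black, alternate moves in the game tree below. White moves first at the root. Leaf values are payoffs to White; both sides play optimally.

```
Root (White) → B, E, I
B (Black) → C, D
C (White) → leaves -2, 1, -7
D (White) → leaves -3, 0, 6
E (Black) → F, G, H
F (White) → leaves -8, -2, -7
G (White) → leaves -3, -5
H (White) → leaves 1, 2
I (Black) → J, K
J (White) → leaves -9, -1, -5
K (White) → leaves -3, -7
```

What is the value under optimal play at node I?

J: max(-9, -1, -5) = -1
K: max(-3, -7) = -3
I: min(-1, -3) = -3

-3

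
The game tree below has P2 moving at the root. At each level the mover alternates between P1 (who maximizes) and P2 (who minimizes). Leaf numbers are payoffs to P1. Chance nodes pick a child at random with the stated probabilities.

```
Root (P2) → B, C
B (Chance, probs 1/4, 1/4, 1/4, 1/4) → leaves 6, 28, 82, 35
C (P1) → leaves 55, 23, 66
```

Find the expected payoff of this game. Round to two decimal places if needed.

37.75

B (Chance): 1/4·6 + 1/4·28 + 1/4·82 + 1/4·35 = 37.75
C (P1): max(55, 23, 66) = 66
Root (P2): min(37.75, 66) = 37.75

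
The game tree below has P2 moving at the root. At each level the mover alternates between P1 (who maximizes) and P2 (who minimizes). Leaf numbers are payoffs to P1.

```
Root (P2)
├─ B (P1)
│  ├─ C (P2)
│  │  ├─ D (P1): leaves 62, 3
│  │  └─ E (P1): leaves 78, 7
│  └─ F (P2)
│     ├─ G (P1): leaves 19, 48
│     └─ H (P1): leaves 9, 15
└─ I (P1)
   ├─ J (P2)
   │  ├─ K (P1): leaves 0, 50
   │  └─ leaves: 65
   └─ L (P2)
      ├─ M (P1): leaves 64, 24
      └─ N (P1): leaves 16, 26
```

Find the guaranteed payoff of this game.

50

D (P1): max(62, 3) = 62
E (P1): max(78, 7) = 78
C (P2): min(62, 78) = 62
G (P1): max(19, 48) = 48
H (P1): max(9, 15) = 15
F (P2): min(48, 15) = 15
B (P1): max(62, 15) = 62
K (P1): max(0, 50) = 50
J (P2): min(50, 65) = 50
M (P1): max(64, 24) = 64
N (P1): max(16, 26) = 26
L (P2): min(64, 26) = 26
I (P1): max(50, 26) = 50
Root (P2): min(62, 50) = 50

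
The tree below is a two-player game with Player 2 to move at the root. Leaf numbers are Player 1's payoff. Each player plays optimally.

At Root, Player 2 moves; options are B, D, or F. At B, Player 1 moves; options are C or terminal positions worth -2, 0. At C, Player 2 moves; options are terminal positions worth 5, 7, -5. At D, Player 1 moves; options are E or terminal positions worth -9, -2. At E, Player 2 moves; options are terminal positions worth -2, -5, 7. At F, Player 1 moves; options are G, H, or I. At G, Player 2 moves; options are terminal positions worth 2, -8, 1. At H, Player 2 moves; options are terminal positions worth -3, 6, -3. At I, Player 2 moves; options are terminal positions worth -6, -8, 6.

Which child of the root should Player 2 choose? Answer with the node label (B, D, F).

C (Player 2): min(5, 7, -5) = -5
B (Player 1): max(-5, -2, 0) = 0
E (Player 2): min(-2, -5, 7) = -5
D (Player 1): max(-5, -9, -2) = -2
G (Player 2): min(2, -8, 1) = -8
H (Player 2): min(-3, 6, -3) = -3
I (Player 2): min(-6, -8, 6) = -8
F (Player 1): max(-8, -3, -8) = -3
Root (Player 2): min(0, -2, -3) = -3
Player 2 picks the child with the lowest value: F (value -3).

F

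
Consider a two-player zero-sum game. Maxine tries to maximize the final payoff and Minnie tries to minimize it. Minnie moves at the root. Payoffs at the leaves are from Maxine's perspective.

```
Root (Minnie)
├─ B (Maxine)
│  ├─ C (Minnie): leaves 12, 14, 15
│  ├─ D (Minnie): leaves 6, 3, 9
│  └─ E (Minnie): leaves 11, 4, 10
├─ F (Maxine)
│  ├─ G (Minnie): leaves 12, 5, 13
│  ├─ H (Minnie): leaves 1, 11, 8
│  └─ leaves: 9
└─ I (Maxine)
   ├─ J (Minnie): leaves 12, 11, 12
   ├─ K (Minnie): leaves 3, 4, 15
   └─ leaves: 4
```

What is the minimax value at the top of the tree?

9

C (Minnie): min(12, 14, 15) = 12
D (Minnie): min(6, 3, 9) = 3
E (Minnie): min(11, 4, 10) = 4
B (Maxine): max(12, 3, 4) = 12
G (Minnie): min(12, 5, 13) = 5
H (Minnie): min(1, 11, 8) = 1
F (Maxine): max(5, 1, 9) = 9
J (Minnie): min(12, 11, 12) = 11
K (Minnie): min(3, 4, 15) = 3
I (Maxine): max(11, 3, 4) = 11
Root (Minnie): min(12, 9, 11) = 9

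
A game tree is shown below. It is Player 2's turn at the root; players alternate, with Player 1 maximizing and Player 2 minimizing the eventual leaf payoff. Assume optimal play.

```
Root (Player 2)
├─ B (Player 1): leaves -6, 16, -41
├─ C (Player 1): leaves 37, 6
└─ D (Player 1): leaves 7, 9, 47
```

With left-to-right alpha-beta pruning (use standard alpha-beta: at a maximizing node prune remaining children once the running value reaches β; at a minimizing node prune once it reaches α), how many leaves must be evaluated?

7

B [α=-∞,β=+∞]: v=16
C [α=-∞,β=16]: v=37 after child 1 ≥ β → β-cutoff, skip 1
D [α=-∞,β=16]: v=47
Root [α=-∞,β=+∞]: v=16
Leaves evaluated: 7 of 8.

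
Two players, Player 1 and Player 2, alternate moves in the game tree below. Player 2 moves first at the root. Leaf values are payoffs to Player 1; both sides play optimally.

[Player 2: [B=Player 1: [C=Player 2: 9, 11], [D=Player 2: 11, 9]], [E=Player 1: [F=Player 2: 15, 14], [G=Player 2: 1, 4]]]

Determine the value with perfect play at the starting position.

C (Player 2): min(9, 11) = 9
D (Player 2): min(11, 9) = 9
B (Player 1): max(9, 9) = 9
F (Player 2): min(15, 14) = 14
G (Player 2): min(1, 4) = 1
E (Player 1): max(14, 1) = 14
Root (Player 2): min(9, 14) = 9

9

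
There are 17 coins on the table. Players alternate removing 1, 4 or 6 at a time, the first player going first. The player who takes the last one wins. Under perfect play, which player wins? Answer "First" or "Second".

Second

Positions where the player to move wins (W) vs loses (L):
i:   0  1  2  3  4  5  6  7  8  9 10 11 12 13 14 15 16 17
     L  W  L  W  W  L  W  L  W  W  L  W  L  W  W  L  W  L
Position 17 is L, so the second player wins.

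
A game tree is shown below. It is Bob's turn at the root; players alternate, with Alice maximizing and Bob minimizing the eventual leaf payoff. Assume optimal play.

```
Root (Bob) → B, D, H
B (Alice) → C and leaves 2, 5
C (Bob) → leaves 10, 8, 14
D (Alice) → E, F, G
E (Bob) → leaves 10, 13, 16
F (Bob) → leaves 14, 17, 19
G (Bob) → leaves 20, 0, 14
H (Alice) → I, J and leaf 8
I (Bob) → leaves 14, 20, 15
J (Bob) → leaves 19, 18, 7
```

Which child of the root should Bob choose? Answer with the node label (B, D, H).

C (Bob): min(10, 8, 14) = 8
B (Alice): max(8, 2, 5) = 8
E (Bob): min(10, 13, 16) = 10
F (Bob): min(14, 17, 19) = 14
G (Bob): min(20, 0, 14) = 0
D (Alice): max(10, 14, 0) = 14
I (Bob): min(14, 20, 15) = 14
J (Bob): min(19, 18, 7) = 7
H (Alice): max(14, 7, 8) = 14
Root (Bob): min(8, 14, 14) = 8
Bob picks the child with the lowest value: B (value 8).

B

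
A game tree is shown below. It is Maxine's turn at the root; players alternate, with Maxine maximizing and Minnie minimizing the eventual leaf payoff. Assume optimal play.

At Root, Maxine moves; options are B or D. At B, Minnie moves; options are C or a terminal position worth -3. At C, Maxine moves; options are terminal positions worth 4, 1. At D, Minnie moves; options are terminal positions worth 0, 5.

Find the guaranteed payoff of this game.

0

C (Maxine): max(4, 1) = 4
B (Minnie): min(4, -3) = -3
D (Minnie): min(0, 5) = 0
Root (Maxine): max(-3, 0) = 0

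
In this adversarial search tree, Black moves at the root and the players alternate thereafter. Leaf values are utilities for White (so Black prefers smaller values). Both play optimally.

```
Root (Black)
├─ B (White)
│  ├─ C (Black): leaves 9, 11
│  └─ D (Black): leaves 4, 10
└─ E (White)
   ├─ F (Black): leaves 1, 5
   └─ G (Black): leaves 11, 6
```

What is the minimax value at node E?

6

F: min(1, 5) = 1
G: min(11, 6) = 6
E: max(1, 6) = 6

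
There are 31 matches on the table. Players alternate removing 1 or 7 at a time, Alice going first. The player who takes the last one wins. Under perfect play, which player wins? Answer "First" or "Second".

First

Positions where the player to move wins (W) vs loses (L):
i:   0  1  2  3  4  5  6  7  8  9 10 11 12 13 14 15 16 17 18 19 20 21 22 23 24 25 26 27 28 29 30 31
     L  W  L  W  L  W  L  W  L  W  L  W  L  W  L  W  L  W  L  W  L  W  L  W  L  W  L  W  L  W  L  W
Position 31 is W, so the first player wins.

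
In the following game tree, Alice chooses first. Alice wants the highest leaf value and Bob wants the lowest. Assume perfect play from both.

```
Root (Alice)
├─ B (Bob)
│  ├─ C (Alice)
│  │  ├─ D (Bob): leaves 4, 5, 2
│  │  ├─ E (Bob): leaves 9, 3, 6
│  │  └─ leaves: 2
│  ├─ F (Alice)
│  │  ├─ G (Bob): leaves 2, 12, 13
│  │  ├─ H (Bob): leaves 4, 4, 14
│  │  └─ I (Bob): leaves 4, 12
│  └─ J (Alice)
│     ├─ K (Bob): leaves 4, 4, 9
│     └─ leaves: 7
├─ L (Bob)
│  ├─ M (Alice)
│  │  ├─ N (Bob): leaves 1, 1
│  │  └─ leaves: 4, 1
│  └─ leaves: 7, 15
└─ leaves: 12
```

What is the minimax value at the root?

D (Bob): min(4, 5, 2) = 2
E (Bob): min(9, 3, 6) = 3
C (Alice): max(2, 3, 2) = 3
G (Bob): min(2, 12, 13) = 2
H (Bob): min(4, 4, 14) = 4
I (Bob): min(4, 12) = 4
F (Alice): max(2, 4, 4) = 4
K (Bob): min(4, 4, 9) = 4
J (Alice): max(4, 7) = 7
B (Bob): min(3, 4, 7) = 3
N (Bob): min(1, 1) = 1
M (Alice): max(1, 4, 1) = 4
L (Bob): min(4, 7, 15) = 4
Root (Alice): max(3, 4, 12) = 12

12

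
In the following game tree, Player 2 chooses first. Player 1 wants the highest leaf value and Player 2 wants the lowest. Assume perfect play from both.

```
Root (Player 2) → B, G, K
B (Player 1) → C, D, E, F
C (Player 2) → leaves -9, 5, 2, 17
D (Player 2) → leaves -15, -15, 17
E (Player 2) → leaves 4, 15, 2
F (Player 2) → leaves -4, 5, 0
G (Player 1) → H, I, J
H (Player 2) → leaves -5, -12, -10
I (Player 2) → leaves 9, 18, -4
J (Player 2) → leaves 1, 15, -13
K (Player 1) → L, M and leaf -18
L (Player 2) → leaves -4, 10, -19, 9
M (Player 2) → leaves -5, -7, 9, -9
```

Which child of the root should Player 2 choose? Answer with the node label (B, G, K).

C (Player 2): min(-9, 5, 2, 17) = -9
D (Player 2): min(-15, -15, 17) = -15
E (Player 2): min(4, 15, 2) = 2
F (Player 2): min(-4, 5, 0) = -4
B (Player 1): max(-9, -15, 2, -4) = 2
H (Player 2): min(-5, -12, -10) = -12
I (Player 2): min(9, 18, -4) = -4
J (Player 2): min(1, 15, -13) = -13
G (Player 1): max(-12, -4, -13) = -4
L (Player 2): min(-4, 10, -19, 9) = -19
M (Player 2): min(-5, -7, 9, -9) = -9
K (Player 1): max(-19, -9, -18) = -9
Root (Player 2): min(2, -4, -9) = -9
Player 2 picks the child with the lowest value: K (value -9).

K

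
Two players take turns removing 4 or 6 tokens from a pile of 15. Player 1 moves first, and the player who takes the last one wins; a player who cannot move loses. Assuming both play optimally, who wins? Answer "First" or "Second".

First

Positions where the player to move wins (W) vs loses (L):
i:   0  1  2  3  4  5  6  7  8  9 10 11 12 13 14 15
     L  L  L  L  W  W  W  W  W  W  L  L  L  L  W  W
Position 15 is W, so the first player wins.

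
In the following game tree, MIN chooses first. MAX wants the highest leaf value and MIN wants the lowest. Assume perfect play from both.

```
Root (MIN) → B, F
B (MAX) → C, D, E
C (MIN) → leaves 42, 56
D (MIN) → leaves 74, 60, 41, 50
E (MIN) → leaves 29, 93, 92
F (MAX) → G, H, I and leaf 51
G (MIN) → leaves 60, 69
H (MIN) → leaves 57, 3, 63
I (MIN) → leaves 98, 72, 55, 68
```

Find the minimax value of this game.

42

C (MIN): min(42, 56) = 42
D (MIN): min(74, 60, 41, 50) = 41
E (MIN): min(29, 93, 92) = 29
B (MAX): max(42, 41, 29) = 42
G (MIN): min(60, 69) = 60
H (MIN): min(57, 3, 63) = 3
I (MIN): min(98, 72, 55, 68) = 55
F (MAX): max(60, 3, 55, 51) = 60
Root (MIN): min(42, 60) = 42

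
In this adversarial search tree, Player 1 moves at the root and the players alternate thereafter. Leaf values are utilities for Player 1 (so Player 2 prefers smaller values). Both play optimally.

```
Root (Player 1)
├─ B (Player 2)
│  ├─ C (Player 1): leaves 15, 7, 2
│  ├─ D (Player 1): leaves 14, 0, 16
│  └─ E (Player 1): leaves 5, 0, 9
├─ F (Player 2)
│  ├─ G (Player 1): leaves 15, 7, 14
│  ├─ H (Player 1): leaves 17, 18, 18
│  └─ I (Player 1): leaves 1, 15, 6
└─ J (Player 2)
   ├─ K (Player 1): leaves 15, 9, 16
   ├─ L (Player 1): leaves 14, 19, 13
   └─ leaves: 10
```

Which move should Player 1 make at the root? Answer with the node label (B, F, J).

C (Player 1): max(15, 7, 2) = 15
D (Player 1): max(14, 0, 16) = 16
E (Player 1): max(5, 0, 9) = 9
B (Player 2): min(15, 16, 9) = 9
G (Player 1): max(15, 7, 14) = 15
H (Player 1): max(17, 18, 18) = 18
I (Player 1): max(1, 15, 6) = 15
F (Player 2): min(15, 18, 15) = 15
K (Player 1): max(15, 9, 16) = 16
L (Player 1): max(14, 19, 13) = 19
J (Player 2): min(16, 19, 10) = 10
Root (Player 1): max(9, 15, 10) = 15
Player 1 picks the child with the highest value: F (value 15).

F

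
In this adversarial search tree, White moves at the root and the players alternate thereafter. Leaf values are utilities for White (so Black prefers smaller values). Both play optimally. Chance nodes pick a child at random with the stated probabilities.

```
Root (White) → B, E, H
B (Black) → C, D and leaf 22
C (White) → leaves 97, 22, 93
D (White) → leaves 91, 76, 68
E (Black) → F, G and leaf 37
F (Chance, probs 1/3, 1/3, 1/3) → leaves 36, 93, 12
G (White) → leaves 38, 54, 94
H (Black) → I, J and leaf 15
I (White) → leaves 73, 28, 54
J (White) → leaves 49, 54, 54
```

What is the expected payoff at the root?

C (White): max(97, 22, 93) = 97
D (White): max(91, 76, 68) = 91
B (Black): min(97, 91, 22) = 22
F (Chance): 1/3·36 + 1/3·93 + 1/3·12 = 47
G (White): max(38, 54, 94) = 94
E (Black): min(47, 94, 37) = 37
I (White): max(73, 28, 54) = 73
J (White): max(49, 54, 54) = 54
H (Black): min(73, 54, 15) = 15
Root (White): max(22, 37, 15) = 37

37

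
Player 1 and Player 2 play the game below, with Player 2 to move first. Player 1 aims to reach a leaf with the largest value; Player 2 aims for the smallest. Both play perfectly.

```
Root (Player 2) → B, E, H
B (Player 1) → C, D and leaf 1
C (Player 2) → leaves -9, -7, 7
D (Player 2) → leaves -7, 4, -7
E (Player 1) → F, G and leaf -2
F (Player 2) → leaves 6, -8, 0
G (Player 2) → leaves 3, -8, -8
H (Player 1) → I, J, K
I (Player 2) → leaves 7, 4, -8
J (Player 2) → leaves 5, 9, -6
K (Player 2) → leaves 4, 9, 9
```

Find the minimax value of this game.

C (Player 2): min(-9, -7, 7) = -9
D (Player 2): min(-7, 4, -7) = -7
B (Player 1): max(-9, -7, 1) = 1
F (Player 2): min(6, -8, 0) = -8
G (Player 2): min(3, -8, -8) = -8
E (Player 1): max(-8, -8, -2) = -2
I (Player 2): min(7, 4, -8) = -8
J (Player 2): min(5, 9, -6) = -6
K (Player 2): min(4, 9, 9) = 4
H (Player 1): max(-8, -6, 4) = 4
Root (Player 2): min(1, -2, 4) = -2

-2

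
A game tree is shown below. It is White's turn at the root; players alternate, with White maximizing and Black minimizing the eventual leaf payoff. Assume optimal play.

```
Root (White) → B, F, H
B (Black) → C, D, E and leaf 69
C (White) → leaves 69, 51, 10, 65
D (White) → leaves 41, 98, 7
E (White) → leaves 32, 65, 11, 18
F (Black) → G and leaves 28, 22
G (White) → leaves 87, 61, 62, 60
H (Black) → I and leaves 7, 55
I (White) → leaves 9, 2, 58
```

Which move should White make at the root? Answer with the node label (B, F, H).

B

C (White): max(69, 51, 10, 65) = 69
D (White): max(41, 98, 7) = 98
E (White): max(32, 65, 11, 18) = 65
B (Black): min(69, 98, 65, 69) = 65
G (White): max(87, 61, 62, 60) = 87
F (Black): min(87, 28, 22) = 22
I (White): max(9, 2, 58) = 58
H (Black): min(58, 7, 55) = 7
Root (White): max(65, 22, 7) = 65
White picks the child with the highest value: B (value 65).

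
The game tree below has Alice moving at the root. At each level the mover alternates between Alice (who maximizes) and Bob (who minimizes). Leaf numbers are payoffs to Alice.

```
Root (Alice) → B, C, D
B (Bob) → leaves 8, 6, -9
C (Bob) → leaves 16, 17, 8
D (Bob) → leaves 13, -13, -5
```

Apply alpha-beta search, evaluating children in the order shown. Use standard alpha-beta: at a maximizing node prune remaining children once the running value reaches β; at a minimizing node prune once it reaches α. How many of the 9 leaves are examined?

8

B [α=-∞,β=+∞]: v=-9
C [α=-9,β=+∞]: v=8
D [α=8,β=+∞]: v=-13 after child 2 ≤ α → α-cutoff, skip 1
Root [α=-∞,β=+∞]: v=8
Leaves evaluated: 8 of 9.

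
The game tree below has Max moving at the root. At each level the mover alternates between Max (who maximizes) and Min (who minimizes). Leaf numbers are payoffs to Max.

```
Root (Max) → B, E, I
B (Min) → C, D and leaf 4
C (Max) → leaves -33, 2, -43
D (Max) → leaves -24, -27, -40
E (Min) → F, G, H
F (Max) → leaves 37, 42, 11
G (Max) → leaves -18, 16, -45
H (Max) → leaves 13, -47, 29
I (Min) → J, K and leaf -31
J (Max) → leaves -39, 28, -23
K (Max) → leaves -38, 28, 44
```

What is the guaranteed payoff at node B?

C: max(-33, 2, -43) = 2
D: max(-24, -27, -40) = -24
B: min(2, -24, 4) = -24

-24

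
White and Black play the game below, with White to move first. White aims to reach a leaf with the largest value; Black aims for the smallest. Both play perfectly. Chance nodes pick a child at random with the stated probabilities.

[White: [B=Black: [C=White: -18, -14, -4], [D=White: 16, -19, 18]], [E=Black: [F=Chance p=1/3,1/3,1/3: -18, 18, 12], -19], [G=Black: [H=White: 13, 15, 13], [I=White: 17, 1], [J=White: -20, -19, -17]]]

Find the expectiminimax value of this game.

-4

C (White): max(-18, -14, -4) = -4
D (White): max(16, -19, 18) = 18
B (Black): min(-4, 18) = -4
F (Chance): 1/3·-18 + 1/3·18 + 1/3·12 = 4
E (Black): min(4, -19) = -19
H (White): max(13, 15, 13) = 15
I (White): max(17, 1) = 17
J (White): max(-20, -19, -17) = -17
G (Black): min(15, 17, -17) = -17
Root (White): max(-4, -19, -17) = -4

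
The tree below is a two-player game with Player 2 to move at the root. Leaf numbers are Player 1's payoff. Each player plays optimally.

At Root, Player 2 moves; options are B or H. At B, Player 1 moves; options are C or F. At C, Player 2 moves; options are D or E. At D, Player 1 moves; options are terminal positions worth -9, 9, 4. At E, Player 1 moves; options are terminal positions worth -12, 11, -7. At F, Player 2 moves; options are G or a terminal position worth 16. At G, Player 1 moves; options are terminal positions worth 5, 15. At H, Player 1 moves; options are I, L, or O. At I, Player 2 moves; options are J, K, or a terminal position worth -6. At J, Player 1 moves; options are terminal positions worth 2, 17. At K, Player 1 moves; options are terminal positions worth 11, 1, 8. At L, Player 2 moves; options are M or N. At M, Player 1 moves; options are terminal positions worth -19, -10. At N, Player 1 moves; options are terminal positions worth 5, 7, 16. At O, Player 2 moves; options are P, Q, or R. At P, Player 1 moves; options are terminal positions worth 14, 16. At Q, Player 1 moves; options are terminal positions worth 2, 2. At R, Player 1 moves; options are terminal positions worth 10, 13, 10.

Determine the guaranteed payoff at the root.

2

D (Player 1): max(-9, 9, 4) = 9
E (Player 1): max(-12, 11, -7) = 11
C (Player 2): min(9, 11) = 9
G (Player 1): max(5, 15) = 15
F (Player 2): min(15, 16) = 15
B (Player 1): max(9, 15) = 15
J (Player 1): max(2, 17) = 17
K (Player 1): max(11, 1, 8) = 11
I (Player 2): min(17, 11, -6) = -6
M (Player 1): max(-19, -10) = -10
N (Player 1): max(5, 7, 16) = 16
L (Player 2): min(-10, 16) = -10
P (Player 1): max(14, 16) = 16
Q (Player 1): max(2, 2) = 2
R (Player 1): max(10, 13, 10) = 13
O (Player 2): min(16, 2, 13) = 2
H (Player 1): max(-6, -10, 2) = 2
Root (Player 2): min(15, 2) = 2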